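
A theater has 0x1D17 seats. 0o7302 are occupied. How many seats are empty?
Convert 0x1D17 (hexadecimal) → 1×4096 + 13×256 + 1×16 + 7 = 7447 (decimal)
Convert 0o7302 (octal) → 7×512 + 3×64 + 2 = 3778 (decimal)
Compute 7447 - 3778 = 3669
3669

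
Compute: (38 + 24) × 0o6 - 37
Convert 0o6 (octal) → 6 (decimal)
Expression in decimal: (38 + 24) × 6 - 37
Parentheses first: 38 + 24 = 62
Multiply: 62 × 6 = 372
Subtract: 372 - 37 = 335
335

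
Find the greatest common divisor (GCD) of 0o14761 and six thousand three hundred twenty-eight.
Convert 0o14761 (octal) → 1×4096 + 4×512 + 7×64 + 6×8 + 1 = 6641 (decimal)
Convert six thousand three hundred twenty-eight (English words) → 6×1000 + 3×100 + 28 = 6328 (decimal)
Compute gcd(6641, 6328) = 1
1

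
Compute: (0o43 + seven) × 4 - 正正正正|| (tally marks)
Convert 0o43 (octal) → 4×8 + 3 = 35 (decimal)
Convert seven (English words) → 7 (decimal)
Convert 正正正正|| (tally marks) → 5 + 5 + 5 + 5 + 2 = 22 (decimal)
Expression in decimal: (35 + 7) × 4 - 22
Parentheses first: 35 + 7 = 42
Multiply: 42 × 4 = 168
Subtract: 168 - 22 = 146
146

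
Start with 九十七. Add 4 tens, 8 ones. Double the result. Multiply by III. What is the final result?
Convert 九十七 (Chinese numeral) → 9×10 + 7 = 97 (decimal)
Start: 97
Convert 4 tens, 8 ones (place-value notation) → 4×10 + 8 = 48 (decimal)
97 + 48 = 145
145 × 2 = 290
Convert III (Roman numeral) → 1 + 1 + 1 = 3 (decimal)
290 × 3 = 870
870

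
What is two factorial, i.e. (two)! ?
Convert two (English words) → 2 (decimal)
Compute 2! = 2
2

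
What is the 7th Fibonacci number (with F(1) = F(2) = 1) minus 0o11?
The 7th Fibonacci number (with F(1) = F(2) = 1): 1, 1, 2, 3, 5, 8, 13 → 13
Convert 0o11 (octal) → 1×8 + 1 = 9 (decimal)
Compute 13 - 9 = 4
4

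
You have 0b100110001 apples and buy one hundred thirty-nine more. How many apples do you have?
Convert 0b100110001 (binary) → 256 + 32 + 16 + 1 = 305 (decimal)
Convert one hundred thirty-nine (English words) → 1×100 + 39 = 139 (decimal)
Compute 305 + 139 = 444
444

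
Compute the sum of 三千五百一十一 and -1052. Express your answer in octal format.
Convert 三千五百一十一 (Chinese numeral) → 3×1000 + 5×100 + 1×10 + 1 = 3511 (decimal)
Compute 3511 + -1052 = 2459
Convert 2459 (decimal) → 2459 = 4×512 + 6×64 + 3×8 + 3 → 0o4633 (octal)
0o4633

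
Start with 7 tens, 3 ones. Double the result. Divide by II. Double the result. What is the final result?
Convert 7 tens, 3 ones (place-value notation) → 7×10 + 3 = 73 (decimal)
Start: 73
73 × 2 = 146
Convert II (Roman numeral) → 1 + 1 = 2 (decimal)
146 ÷ 2 = 73
73 × 2 = 146
146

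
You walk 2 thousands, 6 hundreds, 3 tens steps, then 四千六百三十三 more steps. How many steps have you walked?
Convert 2 thousands, 6 hundreds, 3 tens (place-value notation) → 2×1000 + 6×100 + 3×10 = 2630 (decimal)
Convert 四千六百三十三 (Chinese numeral) → 4×1000 + 6×100 + 3×10 + 3 = 4633 (decimal)
Compute 2630 + 4633 = 7263
7263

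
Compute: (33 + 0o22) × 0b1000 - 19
Convert 0o22 (octal) → 2×8 + 2 = 18 (decimal)
Convert 0b1000 (binary) → 8 (decimal)
Expression in decimal: (33 + 18) × 8 - 19
Parentheses first: 33 + 18 = 51
Multiply: 51 × 8 = 408
Subtract: 408 - 19 = 389
389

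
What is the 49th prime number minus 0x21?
The 49th prime number = 227
Convert 0x21 (hexadecimal) → 2×16 + 1 = 33 (decimal)
Compute 227 - 33 = 194
194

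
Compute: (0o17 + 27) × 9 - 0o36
Convert 0o17 (octal) → 1×8 + 7 = 15 (decimal)
Convert 0o36 (octal) → 3×8 + 6 = 30 (decimal)
Expression in decimal: (15 + 27) × 9 - 30
Parentheses first: 15 + 27 = 42
Multiply: 42 × 9 = 378
Subtract: 378 - 30 = 348
348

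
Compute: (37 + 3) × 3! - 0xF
Convert 3! (factorial) → 6 (decimal)
Convert 0xF (hexadecimal) → 15 (decimal)
Expression in decimal: (37 + 3) × 6 - 15
Parentheses first: 37 + 3 = 40
Multiply: 40 × 6 = 240
Subtract: 240 - 15 = 225
225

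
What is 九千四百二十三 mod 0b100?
Convert 九千四百二十三 (Chinese numeral) → 9×1000 + 4×100 + 2×10 + 3 = 9423 (decimal)
Convert 0b100 (binary) → 4 (decimal)
Compute 9423 mod 4 = 3
3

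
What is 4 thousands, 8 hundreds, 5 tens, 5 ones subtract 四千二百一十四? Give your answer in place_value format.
Convert 4 thousands, 8 hundreds, 5 tens, 5 ones (place-value notation) → 4×1000 + 8×100 + 5×10 + 5 = 4855 (decimal)
Convert 四千二百一十四 (Chinese numeral) → 4×1000 + 2×100 + 1×10 + 4 = 4214 (decimal)
Compute 4855 - 4214 = 641
Convert 641 (decimal) → 641 = 6×100 + 4×10 + 1 → 6 hundreds, 4 tens, 1 one (place-value notation)
6 hundreds, 4 tens, 1 one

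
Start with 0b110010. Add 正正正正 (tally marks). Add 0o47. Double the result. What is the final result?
Convert 0b110010 (binary) → 32 + 16 + 2 = 50 (decimal)
Start: 50
Convert 正正正正 (tally marks) → 5 + 5 + 5 + 5 = 20 (decimal)
50 + 20 = 70
Convert 0o47 (octal) → 4×8 + 7 = 39 (decimal)
70 + 39 = 109
109 × 2 = 218
218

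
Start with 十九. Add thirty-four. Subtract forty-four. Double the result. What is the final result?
Convert 十九 (Chinese numeral) → 1×10 + 9 = 19 (decimal)
Start: 19
Convert thirty-four (English words) → 34 (decimal)
19 + 34 = 53
Convert forty-four (English words) → 44 (decimal)
53 - 44 = 9
9 × 2 = 18
18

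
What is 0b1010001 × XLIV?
Convert 0b1010001 (binary) → 64 + 16 + 1 = 81 (decimal)
Convert XLIV (Roman numeral) → 40 + 4 = 44 (decimal)
Compute 81 × 44 = 3564
3564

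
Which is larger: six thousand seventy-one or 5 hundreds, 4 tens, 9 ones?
Convert six thousand seventy-one (English words) → 6×1000 + 71 = 6071 (decimal)
Convert 5 hundreds, 4 tens, 9 ones (place-value notation) → 5×100 + 4×10 + 9 = 549 (decimal)
Compare 6071 vs 549: larger = 6071
6071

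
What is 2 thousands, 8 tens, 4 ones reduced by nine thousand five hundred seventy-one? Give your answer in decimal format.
Convert 2 thousands, 8 tens, 4 ones (place-value notation) → 2×1000 + 8×10 + 4 = 2084 (decimal)
Convert nine thousand five hundred seventy-one (English words) → 9×1000 + 5×100 + 71 = 9571 (decimal)
Compute 2084 - 9571 = -7487
-7487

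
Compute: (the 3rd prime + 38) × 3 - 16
Convert the 3rd prime (prime index) → 5 (decimal)
Expression in decimal: (5 + 38) × 3 - 16
Parentheses first: 5 + 38 = 43
Multiply: 43 × 3 = 129
Subtract: 129 - 16 = 113
113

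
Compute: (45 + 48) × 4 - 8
Parentheses first: 45 + 48 = 93
Multiply: 93 × 4 = 372
Subtract: 372 - 8 = 364
364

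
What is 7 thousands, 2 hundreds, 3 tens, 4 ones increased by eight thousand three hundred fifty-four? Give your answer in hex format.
Convert 7 thousands, 2 hundreds, 3 tens, 4 ones (place-value notation) → 7×1000 + 2×100 + 3×10 + 4 = 7234 (decimal)
Convert eight thousand three hundred fifty-four (English words) → 8×1000 + 3×100 + 54 = 8354 (decimal)
Compute 7234 + 8354 = 15588
Convert 15588 (decimal) → 15588 = 3×4096 + 12×256 + 14×16 + 4 → 0x3CE4 (hexadecimal)
0x3CE4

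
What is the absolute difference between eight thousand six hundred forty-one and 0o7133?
Convert eight thousand six hundred forty-one (English words) → 8×1000 + 6×100 + 41 = 8641 (decimal)
Convert 0o7133 (octal) → 7×512 + 1×64 + 3×8 + 3 = 3675 (decimal)
Compute |8641 - 3675| = 4966
4966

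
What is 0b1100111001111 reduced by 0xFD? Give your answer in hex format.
Convert 0b1100111001111 (binary) → 4096 + 2048 + 256 + 128 + 64 + 8 + 4 + 2 + 1 = 6607 (decimal)
Convert 0xFD (hexadecimal) → 15×16 + 13 = 253 (decimal)
Compute 6607 - 253 = 6354
Convert 6354 (decimal) → 6354 = 1×4096 + 8×256 + 13×16 + 2 → 0x18D2 (hexadecimal)
0x18D2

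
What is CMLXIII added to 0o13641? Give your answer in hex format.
Convert CMLXIII (Roman numeral) → 900 + 50 + 10 + 1 + 1 + 1 = 963 (decimal)
Convert 0o13641 (octal) → 1×4096 + 3×512 + 6×64 + 4×8 + 1 = 6049 (decimal)
Compute 963 + 6049 = 7012
Convert 7012 (decimal) → 7012 = 1×4096 + 11×256 + 6×16 + 4 → 0x1B64 (hexadecimal)
0x1B64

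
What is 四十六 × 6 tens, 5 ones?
Convert 四十六 (Chinese numeral) → 4×10 + 6 = 46 (decimal)
Convert 6 tens, 5 ones (place-value notation) → 6×10 + 5 = 65 (decimal)
Compute 46 × 65 = 2990
2990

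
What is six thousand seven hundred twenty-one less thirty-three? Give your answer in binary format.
Convert six thousand seven hundred twenty-one (English words) → 6×1000 + 7×100 + 21 = 6721 (decimal)
Convert thirty-three (English words) → 33 (decimal)
Compute 6721 - 33 = 6688
Convert 6688 (decimal) → 6688 = 4096 + 2048 + 512 + 32 → 0b1101000100000 (binary)
0b1101000100000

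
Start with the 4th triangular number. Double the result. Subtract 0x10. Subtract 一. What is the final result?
Convert the 4th triangular number (triangular index) → 4×5/2 = 10 (decimal)
Start: 10
10 × 2 = 20
Convert 0x10 (hexadecimal) → 1×16 = 16 (decimal)
20 - 16 = 4
Convert 一 (Chinese numeral) → 1 (decimal)
4 - 1 = 3
3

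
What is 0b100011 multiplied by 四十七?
Convert 0b100011 (binary) → 32 + 2 + 1 = 35 (decimal)
Convert 四十七 (Chinese numeral) → 4×10 + 7 = 47 (decimal)
Compute 35 × 47 = 1645
1645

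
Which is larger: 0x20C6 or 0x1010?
Convert 0x20C6 (hexadecimal) → 2×4096 + 12×16 + 6 = 8390 (decimal)
Convert 0x1010 (hexadecimal) → 1×4096 + 1×16 = 4112 (decimal)
Compare 8390 vs 4112: larger = 8390
8390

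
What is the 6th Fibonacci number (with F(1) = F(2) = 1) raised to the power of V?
Convert the 6th Fibonacci number (with F(1) = F(2) = 1) (Fibonacci index) → 1, 1, 2, 3, 5, 8 → 8 (decimal)
Convert V (Roman numeral) → 5 (decimal)
Compute 8 ^ 5 = 32768
32768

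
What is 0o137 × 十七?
Convert 0o137 (octal) → 1×64 + 3×8 + 7 = 95 (decimal)
Convert 十七 (Chinese numeral) → 1×10 + 7 = 17 (decimal)
Compute 95 × 17 = 1615
1615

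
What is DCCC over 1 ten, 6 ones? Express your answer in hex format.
Convert DCCC (Roman numeral) → 500 + 100 + 100 + 100 = 800 (decimal)
Convert 1 ten, 6 ones (place-value notation) → 1×10 + 6 = 16 (decimal)
Compute 800 ÷ 16 = 50
Convert 50 (decimal) → 50 = 3×16 + 2 → 0x32 (hexadecimal)
0x32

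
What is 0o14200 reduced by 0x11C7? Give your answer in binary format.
Convert 0o14200 (octal) → 1×4096 + 4×512 + 2×64 = 6272 (decimal)
Convert 0x11C7 (hexadecimal) → 1×4096 + 1×256 + 12×16 + 7 = 4551 (decimal)
Compute 6272 - 4551 = 1721
Convert 1721 (decimal) → 1721 = 1024 + 512 + 128 + 32 + 16 + 8 + 1 → 0b11010111001 (binary)
0b11010111001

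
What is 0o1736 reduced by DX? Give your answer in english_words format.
Convert 0o1736 (octal) → 1×512 + 7×64 + 3×8 + 6 = 990 (decimal)
Convert DX (Roman numeral) → 500 + 10 = 510 (decimal)
Compute 990 - 510 = 480
Convert 480 (decimal) → 480 = 4×100 + 80 → four hundred eighty (English words)
four hundred eighty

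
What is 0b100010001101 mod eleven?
Convert 0b100010001101 (binary) → 2048 + 128 + 8 + 4 + 1 = 2189 (decimal)
Convert eleven (English words) → 11 (decimal)
Compute 2189 mod 11 = 0
0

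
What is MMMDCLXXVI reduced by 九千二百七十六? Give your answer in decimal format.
Convert MMMDCLXXVI (Roman numeral) → 1000 + 1000 + 1000 + 500 + 100 + 50 + 10 + 10 + 5 + 1 = 3676 (decimal)
Convert 九千二百七十六 (Chinese numeral) → 9×1000 + 2×100 + 7×10 + 6 = 9276 (decimal)
Compute 3676 - 9276 = -5600
-5600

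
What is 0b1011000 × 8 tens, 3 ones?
Convert 0b1011000 (binary) → 64 + 16 + 8 = 88 (decimal)
Convert 8 tens, 3 ones (place-value notation) → 8×10 + 3 = 83 (decimal)
Compute 88 × 83 = 7304
7304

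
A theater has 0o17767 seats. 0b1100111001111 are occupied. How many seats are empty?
Convert 0o17767 (octal) → 1×4096 + 7×512 + 7×64 + 6×8 + 7 = 8183 (decimal)
Convert 0b1100111001111 (binary) → 4096 + 2048 + 256 + 128 + 64 + 8 + 4 + 2 + 1 = 6607 (decimal)
Compute 8183 - 6607 = 1576
1576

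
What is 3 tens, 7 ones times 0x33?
Convert 3 tens, 7 ones (place-value notation) → 3×10 + 7 = 37 (decimal)
Convert 0x33 (hexadecimal) → 3×16 + 3 = 51 (decimal)
Compute 37 × 51 = 1887
1887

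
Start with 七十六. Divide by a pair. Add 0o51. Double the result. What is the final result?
Convert 七十六 (Chinese numeral) → 7×10 + 6 = 76 (decimal)
Start: 76
Convert a pair (colloquial) → 2 (decimal)
76 ÷ 2 = 38
Convert 0o51 (octal) → 5×8 + 1 = 41 (decimal)
38 + 41 = 79
79 × 2 = 158
158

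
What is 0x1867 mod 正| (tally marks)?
Convert 0x1867 (hexadecimal) → 1×4096 + 8×256 + 6×16 + 7 = 6247 (decimal)
Convert 正| (tally marks) → 5 + 1 = 6 (decimal)
Compute 6247 mod 6 = 1
1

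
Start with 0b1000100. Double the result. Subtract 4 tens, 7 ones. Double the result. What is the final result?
Convert 0b1000100 (binary) → 64 + 4 = 68 (decimal)
Start: 68
68 × 2 = 136
Convert 4 tens, 7 ones (place-value notation) → 4×10 + 7 = 47 (decimal)
136 - 47 = 89
89 × 2 = 178
178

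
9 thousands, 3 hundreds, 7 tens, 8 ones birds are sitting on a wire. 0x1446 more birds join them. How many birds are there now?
Convert 9 thousands, 3 hundreds, 7 tens, 8 ones (place-value notation) → 9×1000 + 3×100 + 7×10 + 8 = 9378 (decimal)
Convert 0x1446 (hexadecimal) → 1×4096 + 4×256 + 4×16 + 6 = 5190 (decimal)
Compute 9378 + 5190 = 14568
14568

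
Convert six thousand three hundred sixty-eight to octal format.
Convert six thousand three hundred sixty-eight (English words) → 6×1000 + 3×100 + 68 = 6368 (decimal)
Convert 6368 (decimal) → 6368 = 1×4096 + 4×512 + 3×64 + 4×8 → 0o14340 (octal)
0o14340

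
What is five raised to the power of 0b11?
Convert five (English words) → 5 (decimal)
Convert 0b11 (binary) → 2 + 1 = 3 (decimal)
Compute 5 ^ 3 = 125
125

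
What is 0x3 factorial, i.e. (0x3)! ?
Convert 0x3 (hexadecimal) → 3 (decimal)
Compute 3! = 6
6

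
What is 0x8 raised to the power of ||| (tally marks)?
Convert 0x8 (hexadecimal) → 8 (decimal)
Convert ||| (tally marks) → 3 (decimal)
Compute 8 ^ 3 = 512
512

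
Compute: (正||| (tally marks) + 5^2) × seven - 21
Convert 正||| (tally marks) → 5 + 3 = 8 (decimal)
Convert 5^2 (power) → 25 (decimal)
Convert seven (English words) → 7 (decimal)
Expression in decimal: (8 + 25) × 7 - 21
Parentheses first: 8 + 25 = 33
Multiply: 33 × 7 = 231
Subtract: 231 - 21 = 210
210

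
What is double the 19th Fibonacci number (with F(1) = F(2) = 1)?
The 19th Fibonacci number (with F(1) = F(2) = 1) = 4181
Compute 4181 × 2 = 8362
8362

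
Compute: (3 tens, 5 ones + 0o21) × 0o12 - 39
Convert 3 tens, 5 ones (place-value notation) → 3×10 + 5 = 35 (decimal)
Convert 0o21 (octal) → 2×8 + 1 = 17 (decimal)
Convert 0o12 (octal) → 1×8 + 2 = 10 (decimal)
Expression in decimal: (35 + 17) × 10 - 39
Parentheses first: 35 + 17 = 52
Multiply: 52 × 10 = 520
Subtract: 520 - 39 = 481
481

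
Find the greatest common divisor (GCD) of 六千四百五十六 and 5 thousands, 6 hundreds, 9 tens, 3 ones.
Convert 六千四百五十六 (Chinese numeral) → 6×1000 + 4×100 + 5×10 + 6 = 6456 (decimal)
Convert 5 thousands, 6 hundreds, 9 tens, 3 ones (place-value notation) → 5×1000 + 6×100 + 9×10 + 3 = 5693 (decimal)
Compute gcd(6456, 5693) = 1
1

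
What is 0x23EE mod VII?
Convert 0x23EE (hexadecimal) → 2×4096 + 3×256 + 14×16 + 14 = 9198 (decimal)
Convert VII (Roman numeral) → 5 + 1 + 1 = 7 (decimal)
Compute 9198 mod 7 = 0
0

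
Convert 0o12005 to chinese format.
Convert 0o12005 (octal) → 1×4096 + 2×512 + 5 = 5125 (decimal)
Convert 5125 (decimal) → 5125 = 5×1000 + 1×100 + 2×10 + 5 → 五千一百二十五 (Chinese numeral)
五千一百二十五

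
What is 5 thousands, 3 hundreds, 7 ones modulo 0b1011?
Convert 5 thousands, 3 hundreds, 7 ones (place-value notation) → 5×1000 + 3×100 + 7 = 5307 (decimal)
Convert 0b1011 (binary) → 8 + 2 + 1 = 11 (decimal)
Compute 5307 mod 11 = 5
5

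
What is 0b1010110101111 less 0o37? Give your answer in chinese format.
Convert 0b1010110101111 (binary) → 4096 + 1024 + 256 + 128 + 32 + 8 + 4 + 2 + 1 = 5551 (decimal)
Convert 0o37 (octal) → 3×8 + 7 = 31 (decimal)
Compute 5551 - 31 = 5520
Convert 5520 (decimal) → 5520 = 5×1000 + 5×100 + 2×10 → 五千五百二十 (Chinese numeral)
五千五百二十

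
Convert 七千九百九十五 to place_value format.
Convert 七千九百九十五 (Chinese numeral) → 7×1000 + 9×100 + 9×10 + 5 = 7995 (decimal)
Convert 7995 (decimal) → 7995 = 7×1000 + 9×100 + 9×10 + 5 → 7 thousands, 9 hundreds, 9 tens, 5 ones (place-value notation)
7 thousands, 9 hundreds, 9 tens, 5 ones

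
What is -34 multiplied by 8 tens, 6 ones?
Convert 8 tens, 6 ones (place-value notation) → 8×10 + 6 = 86 (decimal)
Compute -34 × 86 = -2924
-2924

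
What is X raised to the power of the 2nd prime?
Convert X (Roman numeral) → 10 (decimal)
Convert the 2nd prime (prime index) → 3 (decimal)
Compute 10 ^ 3 = 1000
1000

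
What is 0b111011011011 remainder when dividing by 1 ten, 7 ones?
Convert 0b111011011011 (binary) → 2048 + 1024 + 512 + 128 + 64 + 16 + 8 + 2 + 1 = 3803 (decimal)
Convert 1 ten, 7 ones (place-value notation) → 1×10 + 7 = 17 (decimal)
Compute 3803 mod 17 = 12
12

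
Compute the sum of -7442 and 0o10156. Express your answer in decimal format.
Convert 0o10156 (octal) → 1×4096 + 1×64 + 5×8 + 6 = 4206 (decimal)
Compute -7442 + 4206 = -3236
-3236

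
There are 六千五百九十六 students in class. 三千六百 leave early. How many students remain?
Convert 六千五百九十六 (Chinese numeral) → 6×1000 + 5×100 + 9×10 + 6 = 6596 (decimal)
Convert 三千六百 (Chinese numeral) → 3×1000 + 6×100 = 3600 (decimal)
Compute 6596 - 3600 = 2996
2996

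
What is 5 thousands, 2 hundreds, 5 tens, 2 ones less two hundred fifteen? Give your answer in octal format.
Convert 5 thousands, 2 hundreds, 5 tens, 2 ones (place-value notation) → 5×1000 + 2×100 + 5×10 + 2 = 5252 (decimal)
Convert two hundred fifteen (English words) → 2×100 + 15 = 215 (decimal)
Compute 5252 - 215 = 5037
Convert 5037 (decimal) → 5037 = 1×4096 + 1×512 + 6×64 + 5×8 + 5 → 0o11655 (octal)
0o11655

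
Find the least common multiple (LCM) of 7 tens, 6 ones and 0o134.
Convert 7 tens, 6 ones (place-value notation) → 7×10 + 6 = 76 (decimal)
Convert 0o134 (octal) → 1×64 + 3×8 + 4 = 92 (decimal)
Compute lcm(76, 92) = 1748
1748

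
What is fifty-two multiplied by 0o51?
Convert fifty-two (English words) → 52 (decimal)
Convert 0o51 (octal) → 5×8 + 1 = 41 (decimal)
Compute 52 × 41 = 2132
2132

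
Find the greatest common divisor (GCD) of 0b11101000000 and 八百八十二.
Convert 0b11101000000 (binary) → 1024 + 512 + 256 + 64 = 1856 (decimal)
Convert 八百八十二 (Chinese numeral) → 8×100 + 8×10 + 2 = 882 (decimal)
Compute gcd(1856, 882) = 2
2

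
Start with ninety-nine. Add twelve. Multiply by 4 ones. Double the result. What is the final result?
Convert ninety-nine (English words) → 99 (decimal)
Start: 99
Convert twelve (English words) → 12 (decimal)
99 + 12 = 111
Convert 4 ones (place-value notation) → 4 (decimal)
111 × 4 = 444
444 × 2 = 888
888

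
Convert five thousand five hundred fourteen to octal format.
Convert five thousand five hundred fourteen (English words) → 5×1000 + 5×100 + 14 = 5514 (decimal)
Convert 5514 (decimal) → 5514 = 1×4096 + 2×512 + 6×64 + 1×8 + 2 → 0o12612 (octal)
0o12612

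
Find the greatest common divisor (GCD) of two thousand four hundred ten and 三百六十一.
Convert two thousand four hundred ten (English words) → 2×1000 + 4×100 + 10 = 2410 (decimal)
Convert 三百六十一 (Chinese numeral) → 3×100 + 6×10 + 1 = 361 (decimal)
Compute gcd(2410, 361) = 1
1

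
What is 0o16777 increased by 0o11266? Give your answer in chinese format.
Convert 0o16777 (octal) → 1×4096 + 6×512 + 7×64 + 7×8 + 7 = 7679 (decimal)
Convert 0o11266 (octal) → 1×4096 + 1×512 + 2×64 + 6×8 + 6 = 4790 (decimal)
Compute 7679 + 4790 = 12469
Convert 12469 (decimal) → 12469 = 1×10000 + 2×1000 + 4×100 + 6×10 + 9 → 一万二千四百六十九 (Chinese numeral)
一万二千四百六十九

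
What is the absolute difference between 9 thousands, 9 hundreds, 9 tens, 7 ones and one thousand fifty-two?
Convert 9 thousands, 9 hundreds, 9 tens, 7 ones (place-value notation) → 9×1000 + 9×100 + 9×10 + 7 = 9997 (decimal)
Convert one thousand fifty-two (English words) → 1×1000 + 52 = 1052 (decimal)
Compute |9997 - 1052| = 8945
8945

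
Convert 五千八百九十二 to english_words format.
Convert 五千八百九十二 (Chinese numeral) → 5×1000 + 8×100 + 9×10 + 2 = 5892 (decimal)
Convert 5892 (decimal) → 5892 = 5×1000 + 8×100 + 92 → five thousand eight hundred ninety-two (English words)
five thousand eight hundred ninety-two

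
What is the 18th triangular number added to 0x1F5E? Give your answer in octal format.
Convert the 18th triangular number (triangular index) → 18×19/2 = 171 (decimal)
Convert 0x1F5E (hexadecimal) → 1×4096 + 15×256 + 5×16 + 14 = 8030 (decimal)
Compute 171 + 8030 = 8201
Convert 8201 (decimal) → 8201 = 2×4096 + 1×8 + 1 → 0o20011 (octal)
0o20011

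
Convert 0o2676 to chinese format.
Convert 0o2676 (octal) → 2×512 + 6×64 + 7×8 + 6 = 1470 (decimal)
Convert 1470 (decimal) → 1470 = 1×1000 + 4×100 + 7×10 → 一千四百七十 (Chinese numeral)
一千四百七十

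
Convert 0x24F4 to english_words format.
Convert 0x24F4 (hexadecimal) → 2×4096 + 4×256 + 15×16 + 4 = 9460 (decimal)
Convert 9460 (decimal) → 9460 = 9×1000 + 4×100 + 60 → nine thousand four hundred sixty (English words)
nine thousand four hundred sixty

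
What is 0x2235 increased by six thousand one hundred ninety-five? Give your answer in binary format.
Convert 0x2235 (hexadecimal) → 2×4096 + 2×256 + 3×16 + 5 = 8757 (decimal)
Convert six thousand one hundred ninety-five (English words) → 6×1000 + 1×100 + 95 = 6195 (decimal)
Compute 8757 + 6195 = 14952
Convert 14952 (decimal) → 14952 = 8192 + 4096 + 2048 + 512 + 64 + 32 + 8 → 0b11101001101000 (binary)
0b11101001101000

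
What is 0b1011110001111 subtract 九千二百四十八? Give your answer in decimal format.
Convert 0b1011110001111 (binary) → 4096 + 1024 + 512 + 256 + 128 + 8 + 4 + 2 + 1 = 6031 (decimal)
Convert 九千二百四十八 (Chinese numeral) → 9×1000 + 2×100 + 4×10 + 8 = 9248 (decimal)
Compute 6031 - 9248 = -3217
-3217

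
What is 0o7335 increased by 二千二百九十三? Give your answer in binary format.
Convert 0o7335 (octal) → 7×512 + 3×64 + 3×8 + 5 = 3805 (decimal)
Convert 二千二百九十三 (Chinese numeral) → 2×1000 + 2×100 + 9×10 + 3 = 2293 (decimal)
Compute 3805 + 2293 = 6098
Convert 6098 (decimal) → 6098 = 4096 + 1024 + 512 + 256 + 128 + 64 + 16 + 2 → 0b1011111010010 (binary)
0b1011111010010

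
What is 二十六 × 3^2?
Convert 二十六 (Chinese numeral) → 2×10 + 6 = 26 (decimal)
Convert 3^2 (power) → 9 (decimal)
Compute 26 × 9 = 234
234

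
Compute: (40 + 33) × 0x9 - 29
Convert 0x9 (hexadecimal) → 9 (decimal)
Expression in decimal: (40 + 33) × 9 - 29
Parentheses first: 40 + 33 = 73
Multiply: 73 × 9 = 657
Subtract: 657 - 29 = 628
628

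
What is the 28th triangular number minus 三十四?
The 28th triangular number = 28×29/2 = 406
Convert 三十四 (Chinese numeral) → 3×10 + 4 = 34 (decimal)
Compute 406 - 34 = 372
372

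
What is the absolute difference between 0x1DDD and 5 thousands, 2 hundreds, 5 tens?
Convert 0x1DDD (hexadecimal) → 1×4096 + 13×256 + 13×16 + 13 = 7645 (decimal)
Convert 5 thousands, 2 hundreds, 5 tens (place-value notation) → 5×1000 + 2×100 + 5×10 = 5250 (decimal)
Compute |7645 - 5250| = 2395
2395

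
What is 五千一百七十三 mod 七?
Convert 五千一百七十三 (Chinese numeral) → 5×1000 + 1×100 + 7×10 + 3 = 5173 (decimal)
Convert 七 (Chinese numeral) → 7 (decimal)
Compute 5173 mod 7 = 0
0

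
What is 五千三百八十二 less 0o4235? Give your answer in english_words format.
Convert 五千三百八十二 (Chinese numeral) → 5×1000 + 3×100 + 8×10 + 2 = 5382 (decimal)
Convert 0o4235 (octal) → 4×512 + 2×64 + 3×8 + 5 = 2205 (decimal)
Compute 5382 - 2205 = 3177
Convert 3177 (decimal) → 3177 = 3×1000 + 1×100 + 77 → three thousand one hundred seventy-seven (English words)
three thousand one hundred seventy-seven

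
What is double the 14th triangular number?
The 14th triangular number = 14×15/2 = 105
Compute 105 × 2 = 210
210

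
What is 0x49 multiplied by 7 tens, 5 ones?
Convert 0x49 (hexadecimal) → 4×16 + 9 = 73 (decimal)
Convert 7 tens, 5 ones (place-value notation) → 7×10 + 5 = 75 (decimal)
Compute 73 × 75 = 5475
5475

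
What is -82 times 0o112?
Convert 0o112 (octal) → 1×64 + 1×8 + 2 = 74 (decimal)
Compute -82 × 74 = -6068
-6068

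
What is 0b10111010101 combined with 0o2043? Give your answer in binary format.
Convert 0b10111010101 (binary) → 1024 + 256 + 128 + 64 + 16 + 4 + 1 = 1493 (decimal)
Convert 0o2043 (octal) → 2×512 + 4×8 + 3 = 1059 (decimal)
Compute 1493 + 1059 = 2552
Convert 2552 (decimal) → 2552 = 2048 + 256 + 128 + 64 + 32 + 16 + 8 → 0b100111111000 (binary)
0b100111111000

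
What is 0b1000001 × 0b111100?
Convert 0b1000001 (binary) → 64 + 1 = 65 (decimal)
Convert 0b111100 (binary) → 32 + 16 + 8 + 4 = 60 (decimal)
Compute 65 × 60 = 3900
3900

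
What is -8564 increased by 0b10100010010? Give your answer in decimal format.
Convert 0b10100010010 (binary) → 1024 + 256 + 16 + 2 = 1298 (decimal)
Compute -8564 + 1298 = -7266
-7266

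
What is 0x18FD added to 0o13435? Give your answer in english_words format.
Convert 0x18FD (hexadecimal) → 1×4096 + 8×256 + 15×16 + 13 = 6397 (decimal)
Convert 0o13435 (octal) → 1×4096 + 3×512 + 4×64 + 3×8 + 5 = 5917 (decimal)
Compute 6397 + 5917 = 12314
Convert 12314 (decimal) → 12314 = 12×1000 + 3×100 + 14 → twelve thousand three hundred fourteen (English words)
twelve thousand three hundred fourteen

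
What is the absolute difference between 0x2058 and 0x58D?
Convert 0x2058 (hexadecimal) → 2×4096 + 5×16 + 8 = 8280 (decimal)
Convert 0x58D (hexadecimal) → 5×256 + 8×16 + 13 = 1421 (decimal)
Compute |8280 - 1421| = 6859
6859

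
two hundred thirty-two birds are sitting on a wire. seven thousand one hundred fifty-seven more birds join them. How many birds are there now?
Convert two hundred thirty-two (English words) → 2×100 + 32 = 232 (decimal)
Convert seven thousand one hundred fifty-seven (English words) → 7×1000 + 1×100 + 57 = 7157 (decimal)
Compute 232 + 7157 = 7389
7389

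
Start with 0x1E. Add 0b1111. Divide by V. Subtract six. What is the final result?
Convert 0x1E (hexadecimal) → 1×16 + 14 = 30 (decimal)
Start: 30
Convert 0b1111 (binary) → 8 + 4 + 2 + 1 = 15 (decimal)
30 + 15 = 45
Convert V (Roman numeral) → 5 (decimal)
45 ÷ 5 = 9
Convert six (English words) → 6 (decimal)
9 - 6 = 3
3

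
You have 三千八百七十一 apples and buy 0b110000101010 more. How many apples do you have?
Convert 三千八百七十一 (Chinese numeral) → 3×1000 + 8×100 + 7×10 + 1 = 3871 (decimal)
Convert 0b110000101010 (binary) → 2048 + 1024 + 32 + 8 + 2 = 3114 (decimal)
Compute 3871 + 3114 = 6985
6985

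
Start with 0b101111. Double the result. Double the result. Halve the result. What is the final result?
Convert 0b101111 (binary) → 32 + 8 + 4 + 2 + 1 = 47 (decimal)
Start: 47
47 × 2 = 94
94 × 2 = 188
188 ÷ 2 = 94
94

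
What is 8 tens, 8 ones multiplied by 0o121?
Convert 8 tens, 8 ones (place-value notation) → 8×10 + 8 = 88 (decimal)
Convert 0o121 (octal) → 1×64 + 2×8 + 1 = 81 (decimal)
Compute 88 × 81 = 7128
7128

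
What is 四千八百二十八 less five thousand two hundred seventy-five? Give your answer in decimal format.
Convert 四千八百二十八 (Chinese numeral) → 4×1000 + 8×100 + 2×10 + 8 = 4828 (decimal)
Convert five thousand two hundred seventy-five (English words) → 5×1000 + 2×100 + 75 = 5275 (decimal)
Compute 4828 - 5275 = -447
-447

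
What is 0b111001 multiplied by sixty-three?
Convert 0b111001 (binary) → 32 + 16 + 8 + 1 = 57 (decimal)
Convert sixty-three (English words) → 63 (decimal)
Compute 57 × 63 = 3591
3591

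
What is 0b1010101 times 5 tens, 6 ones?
Convert 0b1010101 (binary) → 64 + 16 + 4 + 1 = 85 (decimal)
Convert 5 tens, 6 ones (place-value notation) → 5×10 + 6 = 56 (decimal)
Compute 85 × 56 = 4760
4760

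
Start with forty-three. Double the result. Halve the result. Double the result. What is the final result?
Convert forty-three (English words) → 43 (decimal)
Start: 43
43 × 2 = 86
86 ÷ 2 = 43
43 × 2 = 86
86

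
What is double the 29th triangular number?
The 29th triangular number = 29×30/2 = 435
Compute 435 × 2 = 870
870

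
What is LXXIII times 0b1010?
Convert LXXIII (Roman numeral) → 50 + 10 + 10 + 1 + 1 + 1 = 73 (decimal)
Convert 0b1010 (binary) → 8 + 2 = 10 (decimal)
Compute 73 × 10 = 730
730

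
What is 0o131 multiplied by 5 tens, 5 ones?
Convert 0o131 (octal) → 1×64 + 3×8 + 1 = 89 (decimal)
Convert 5 tens, 5 ones (place-value notation) → 5×10 + 5 = 55 (decimal)
Compute 89 × 55 = 4895
4895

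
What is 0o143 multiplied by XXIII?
Convert 0o143 (octal) → 1×64 + 4×8 + 3 = 99 (decimal)
Convert XXIII (Roman numeral) → 10 + 10 + 1 + 1 + 1 = 23 (decimal)
Compute 99 × 23 = 2277
2277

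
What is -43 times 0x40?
Convert 0x40 (hexadecimal) → 4×16 = 64 (decimal)
Compute -43 × 64 = -2752
-2752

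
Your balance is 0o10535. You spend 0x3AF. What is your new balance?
Convert 0o10535 (octal) → 1×4096 + 5×64 + 3×8 + 5 = 4445 (decimal)
Convert 0x3AF (hexadecimal) → 3×256 + 10×16 + 15 = 943 (decimal)
Compute 4445 - 943 = 3502
3502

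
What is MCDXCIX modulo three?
Convert MCDXCIX (Roman numeral) → 1000 + 400 + 90 + 9 = 1499 (decimal)
Convert three (English words) → 3 (decimal)
Compute 1499 mod 3 = 2
2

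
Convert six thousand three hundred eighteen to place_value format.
Convert six thousand three hundred eighteen (English words) → 6×1000 + 3×100 + 18 = 6318 (decimal)
Convert 6318 (decimal) → 6318 = 6×1000 + 3×100 + 1×10 + 8 → 6 thousands, 3 hundreds, 1 ten, 8 ones (place-value notation)
6 thousands, 3 hundreds, 1 ten, 8 ones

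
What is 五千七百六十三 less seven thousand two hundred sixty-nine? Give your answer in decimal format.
Convert 五千七百六十三 (Chinese numeral) → 5×1000 + 7×100 + 6×10 + 3 = 5763 (decimal)
Convert seven thousand two hundred sixty-nine (English words) → 7×1000 + 2×100 + 69 = 7269 (decimal)
Compute 5763 - 7269 = -1506
-1506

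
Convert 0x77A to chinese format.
Convert 0x77A (hexadecimal) → 7×256 + 7×16 + 10 = 1914 (decimal)
Convert 1914 (decimal) → 1914 = 1×1000 + 9×100 + 1×10 + 4 → 一千九百一十四 (Chinese numeral)
一千九百一十四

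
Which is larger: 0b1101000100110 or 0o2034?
Convert 0b1101000100110 (binary) → 4096 + 2048 + 512 + 32 + 4 + 2 = 6694 (decimal)
Convert 0o2034 (octal) → 2×512 + 3×8 + 4 = 1052 (decimal)
Compare 6694 vs 1052: larger = 6694
6694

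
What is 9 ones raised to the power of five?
Convert 9 ones (place-value notation) → 9 (decimal)
Convert five (English words) → 5 (decimal)
Compute 9 ^ 5 = 59049
59049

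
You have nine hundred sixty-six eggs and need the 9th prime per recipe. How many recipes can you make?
Convert nine hundred sixty-six (English words) → 9×100 + 66 = 966 (decimal)
Convert the 9th prime (prime index) → 23 (decimal)
Compute 966 ÷ 23 = 42
42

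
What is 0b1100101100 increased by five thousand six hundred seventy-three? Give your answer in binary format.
Convert 0b1100101100 (binary) → 512 + 256 + 32 + 8 + 4 = 812 (decimal)
Convert five thousand six hundred seventy-three (English words) → 5×1000 + 6×100 + 73 = 5673 (decimal)
Compute 812 + 5673 = 6485
Convert 6485 (decimal) → 6485 = 4096 + 2048 + 256 + 64 + 16 + 4 + 1 → 0b1100101010101 (binary)
0b1100101010101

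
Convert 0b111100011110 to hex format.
Convert 0b111100011110 (binary) → 2048 + 1024 + 512 + 256 + 16 + 8 + 4 + 2 = 3870 (decimal)
Convert 3870 (decimal) → 3870 = 15×256 + 1×16 + 14 → 0xF1E (hexadecimal)
0xF1E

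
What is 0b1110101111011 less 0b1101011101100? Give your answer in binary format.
Convert 0b1110101111011 (binary) → 4096 + 2048 + 1024 + 256 + 64 + 32 + 16 + 8 + 2 + 1 = 7547 (decimal)
Convert 0b1101011101100 (binary) → 4096 + 2048 + 512 + 128 + 64 + 32 + 8 + 4 = 6892 (decimal)
Compute 7547 - 6892 = 655
Convert 655 (decimal) → 655 = 512 + 128 + 8 + 4 + 2 + 1 → 0b1010001111 (binary)
0b1010001111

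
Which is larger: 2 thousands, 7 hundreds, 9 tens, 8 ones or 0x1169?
Convert 2 thousands, 7 hundreds, 9 tens, 8 ones (place-value notation) → 2×1000 + 7×100 + 9×10 + 8 = 2798 (decimal)
Convert 0x1169 (hexadecimal) → 1×4096 + 1×256 + 6×16 + 9 = 4457 (decimal)
Compare 2798 vs 4457: larger = 4457
4457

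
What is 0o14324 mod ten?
Convert 0o14324 (octal) → 1×4096 + 4×512 + 3×64 + 2×8 + 4 = 6356 (decimal)
Convert ten (English words) → 10 (decimal)
Compute 6356 mod 10 = 6
6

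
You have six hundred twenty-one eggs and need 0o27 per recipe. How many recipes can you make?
Convert six hundred twenty-one (English words) → 6×100 + 21 = 621 (decimal)
Convert 0o27 (octal) → 2×8 + 7 = 23 (decimal)
Compute 621 ÷ 23 = 27
27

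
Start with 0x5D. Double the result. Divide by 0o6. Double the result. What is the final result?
Convert 0x5D (hexadecimal) → 5×16 + 13 = 93 (decimal)
Start: 93
93 × 2 = 186
Convert 0o6 (octal) → 6 (decimal)
186 ÷ 6 = 31
31 × 2 = 62
62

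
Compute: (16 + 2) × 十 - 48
Convert 十 (Chinese numeral) → 1×10 = 10 (decimal)
Expression in decimal: (16 + 2) × 10 - 48
Parentheses first: 16 + 2 = 18
Multiply: 18 × 10 = 180
Subtract: 180 - 48 = 132
132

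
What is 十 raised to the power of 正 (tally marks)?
Convert 十 (Chinese numeral) → 1×10 = 10 (decimal)
Convert 正 (tally marks) → 5 (decimal)
Compute 10 ^ 5 = 100000
100000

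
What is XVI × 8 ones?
Convert XVI (Roman numeral) → 10 + 5 + 1 = 16 (decimal)
Convert 8 ones (place-value notation) → 8 (decimal)
Compute 16 × 8 = 128
128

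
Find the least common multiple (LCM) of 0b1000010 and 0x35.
Convert 0b1000010 (binary) → 64 + 2 = 66 (decimal)
Convert 0x35 (hexadecimal) → 3×16 + 5 = 53 (decimal)
Compute lcm(66, 53) = 3498
3498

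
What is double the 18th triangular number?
The 18th triangular number = 18×19/2 = 171
Compute 171 × 2 = 342
342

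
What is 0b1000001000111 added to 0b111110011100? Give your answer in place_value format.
Convert 0b1000001000111 (binary) → 4096 + 64 + 4 + 2 + 1 = 4167 (decimal)
Convert 0b111110011100 (binary) → 2048 + 1024 + 512 + 256 + 128 + 16 + 8 + 4 = 3996 (decimal)
Compute 4167 + 3996 = 8163
Convert 8163 (decimal) → 8163 = 8×1000 + 1×100 + 6×10 + 3 → 8 thousands, 1 hundred, 6 tens, 3 ones (place-value notation)
8 thousands, 1 hundred, 6 tens, 3 ones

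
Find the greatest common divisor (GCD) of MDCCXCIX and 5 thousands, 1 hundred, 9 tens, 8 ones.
Convert MDCCXCIX (Roman numeral) → 1000 + 500 + 100 + 100 + 90 + 9 = 1799 (decimal)
Convert 5 thousands, 1 hundred, 9 tens, 8 ones (place-value notation) → 5×1000 + 1×100 + 9×10 + 8 = 5198 (decimal)
Compute gcd(1799, 5198) = 1
1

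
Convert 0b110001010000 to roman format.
Convert 0b110001010000 (binary) → 2048 + 1024 + 64 + 16 = 3152 (decimal)
Convert 3152 (decimal) → 3152 = 1000 + 1000 + 1000 + 100 + 50 + 1 + 1 → MMMCLII (Roman numeral)
MMMCLII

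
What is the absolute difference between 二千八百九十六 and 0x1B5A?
Convert 二千八百九十六 (Chinese numeral) → 2×1000 + 8×100 + 9×10 + 6 = 2896 (decimal)
Convert 0x1B5A (hexadecimal) → 1×4096 + 11×256 + 5×16 + 10 = 7002 (decimal)
Compute |2896 - 7002| = 4106
4106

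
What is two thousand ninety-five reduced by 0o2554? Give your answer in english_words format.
Convert two thousand ninety-five (English words) → 2×1000 + 95 = 2095 (decimal)
Convert 0o2554 (octal) → 2×512 + 5×64 + 5×8 + 4 = 1388 (decimal)
Compute 2095 - 1388 = 707
Convert 707 (decimal) → 707 = 7×100 + 7 → seven hundred seven (English words)
seven hundred seven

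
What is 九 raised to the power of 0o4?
Convert 九 (Chinese numeral) → 9 (decimal)
Convert 0o4 (octal) → 4 (decimal)
Compute 9 ^ 4 = 6561
6561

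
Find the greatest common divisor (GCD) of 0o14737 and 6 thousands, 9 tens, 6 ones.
Convert 0o14737 (octal) → 1×4096 + 4×512 + 7×64 + 3×8 + 7 = 6623 (decimal)
Convert 6 thousands, 9 tens, 6 ones (place-value notation) → 6×1000 + 9×10 + 6 = 6096 (decimal)
Compute gcd(6623, 6096) = 1
1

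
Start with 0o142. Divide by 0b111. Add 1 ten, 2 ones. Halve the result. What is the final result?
Convert 0o142 (octal) → 1×64 + 4×8 + 2 = 98 (decimal)
Start: 98
Convert 0b111 (binary) → 4 + 2 + 1 = 7 (decimal)
98 ÷ 7 = 14
Convert 1 ten, 2 ones (place-value notation) → 1×10 + 2 = 12 (decimal)
14 + 12 = 26
26 ÷ 2 = 13
13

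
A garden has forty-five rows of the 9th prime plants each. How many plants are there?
Convert the 9th prime (prime index) → 23 (decimal)
Convert forty-five (English words) → 45 (decimal)
Compute 23 × 45 = 1035
1035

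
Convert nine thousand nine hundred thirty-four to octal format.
Convert nine thousand nine hundred thirty-four (English words) → 9×1000 + 9×100 + 34 = 9934 (decimal)
Convert 9934 (decimal) → 9934 = 2×4096 + 3×512 + 3×64 + 1×8 + 6 → 0o23316 (octal)
0o23316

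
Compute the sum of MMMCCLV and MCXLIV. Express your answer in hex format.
Convert MMMCCLV (Roman numeral) → 1000 + 1000 + 1000 + 100 + 100 + 50 + 5 = 3255 (decimal)
Convert MCXLIV (Roman numeral) → 1000 + 100 + 40 + 4 = 1144 (decimal)
Compute 3255 + 1144 = 4399
Convert 4399 (decimal) → 4399 = 1×4096 + 1×256 + 2×16 + 15 → 0x112F (hexadecimal)
0x112F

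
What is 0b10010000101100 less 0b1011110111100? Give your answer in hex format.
Convert 0b10010000101100 (binary) → 8192 + 1024 + 32 + 8 + 4 = 9260 (decimal)
Convert 0b1011110111100 (binary) → 4096 + 1024 + 512 + 256 + 128 + 32 + 16 + 8 + 4 = 6076 (decimal)
Compute 9260 - 6076 = 3184
Convert 3184 (decimal) → 3184 = 12×256 + 7×16 → 0xC70 (hexadecimal)
0xC70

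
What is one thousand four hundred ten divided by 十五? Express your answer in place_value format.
Convert one thousand four hundred ten (English words) → 1×1000 + 4×100 + 10 = 1410 (decimal)
Convert 十五 (Chinese numeral) → 1×10 + 5 = 15 (decimal)
Compute 1410 ÷ 15 = 94
Convert 94 (decimal) → 94 = 9×10 + 4 → 9 tens, 4 ones (place-value notation)
9 tens, 4 ones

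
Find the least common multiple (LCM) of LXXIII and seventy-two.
Convert LXXIII (Roman numeral) → 50 + 10 + 10 + 1 + 1 + 1 = 73 (decimal)
Convert seventy-two (English words) → 72 (decimal)
Compute lcm(73, 72) = 5256
5256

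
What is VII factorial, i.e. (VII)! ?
Convert VII (Roman numeral) → 5 + 1 + 1 = 7 (decimal)
Compute 7! = 5040
5040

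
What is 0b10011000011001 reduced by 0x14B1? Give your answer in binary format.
Convert 0b10011000011001 (binary) → 8192 + 1024 + 512 + 16 + 8 + 1 = 9753 (decimal)
Convert 0x14B1 (hexadecimal) → 1×4096 + 4×256 + 11×16 + 1 = 5297 (decimal)
Compute 9753 - 5297 = 4456
Convert 4456 (decimal) → 4456 = 4096 + 256 + 64 + 32 + 8 → 0b1000101101000 (binary)
0b1000101101000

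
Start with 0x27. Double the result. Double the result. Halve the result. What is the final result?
Convert 0x27 (hexadecimal) → 2×16 + 7 = 39 (decimal)
Start: 39
39 × 2 = 78
78 × 2 = 156
156 ÷ 2 = 78
78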